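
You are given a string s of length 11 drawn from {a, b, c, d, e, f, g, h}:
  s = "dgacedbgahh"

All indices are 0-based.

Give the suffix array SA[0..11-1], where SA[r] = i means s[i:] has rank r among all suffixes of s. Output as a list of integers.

[2, 8, 6, 3, 5, 0, 4, 1, 7, 10, 9]

rank | idx | suffix
   0 |   2 | acedbgahh
   1 |   8 | ahh
   2 |   6 | bgahh
   3 |   3 | cedbgahh
   4 |   5 | dbgahh
   5 |   0 | dgacedbgahh
   6 |   4 | edbgahh
   7 |   1 | gacedbgahh
   8 |   7 | gahh
   9 |  10 | h
  10 |   9 | hh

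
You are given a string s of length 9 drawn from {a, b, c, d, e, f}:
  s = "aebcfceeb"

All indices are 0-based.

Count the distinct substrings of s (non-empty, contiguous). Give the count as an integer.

sorted suffixes:
  #0 SA[0]=0  'aebcfceeb'
  #1 SA[1]=8  'b'
  #2 SA[2]=2  'bcfceeb'
  #3 SA[3]=5  'ceeb'
  #4 SA[4]=3  'cfceeb'
  #5 SA[5]=7  'eb'
  #6 SA[6]=1  'ebcfceeb'
  #7 SA[7]=6  'eeb'
  #8 SA[8]=4  'fceeb'

SA = [0, 8, 2, 5, 3, 7, 1, 6, 4]
rank  pair      lcp
   1  s[0:],s[8:]  0  ''
   2  s[8:],s[2:]  1  'b'
   3  s[2:],s[5:]  0  ''
   4  s[5:],s[3:]  1  'c'
   5  s[3:],s[7:]  0  ''
   6  s[7:],s[1:]  2  'eb'
   7  s[1:],s[6:]  1  'e'
   8  s[6:],s[4:]  0  ''

n(n+1)/2 = 9·10/2 = 45
Σ LCP = 0 + 0 + 1 + 0 + 1 + 0 + 2 + 1 + 0 = 5
distinct = 45 − 5 = 40

40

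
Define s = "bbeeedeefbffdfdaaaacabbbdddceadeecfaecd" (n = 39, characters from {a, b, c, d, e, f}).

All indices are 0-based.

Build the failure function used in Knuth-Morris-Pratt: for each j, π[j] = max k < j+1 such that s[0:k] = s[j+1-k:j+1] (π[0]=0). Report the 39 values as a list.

[0, 1, 0, 0, 0, 0, 0, 0, 0, 1, 0, 0, 0, 0, 0, 0, 0, 0, 0, 0, 0, 1, 2, 2, 0, 0, 0, 0, 0, 0, 0, 0, 0, 0, 0, 0, 0, 0, 0]

π[0] = 0
j=1 s[j]='b': π[1]=1 (border 'b')
j=2 s[j]='e': k: 1→0; π[2]=0 (border '')
j=3 s[j]='e': π[3]=0 (border '')
j=4 s[j]='e': π[4]=0 (border '')
j=5 s[j]='d': π[5]=0 (border '')
j=6 s[j]='e': π[6]=0 (border '')
j=7 s[j]='e': π[7]=0 (border '')
j=8 s[j]='f': π[8]=0 (border '')
j=9 s[j]='b': π[9]=1 (border 'b')
j=10 s[j]='f': k: 1→0; π[10]=0 (border '')
j=11 s[j]='f': π[11]=0 (border '')
j=12 s[j]='d': π[12]=0 (border '')
j=13 s[j]='f': π[13]=0 (border '')
j=14 s[j]='d': π[14]=0 (border '')
j=15 s[j]='a': π[15]=0 (border '')
j=16 s[j]='a': π[16]=0 (border '')
j=17 s[j]='a': π[17]=0 (border '')
j=18 s[j]='a': π[18]=0 (border '')
j=19 s[j]='c': π[19]=0 (border '')
j=20 s[j]='a': π[20]=0 (border '')
j=21 s[j]='b': π[21]=1 (border 'b')
j=22 s[j]='b': π[22]=2 (border 'bb')
j=23 s[j]='b': k: 2→1; π[23]=2 (border 'bb')
j=24 s[j]='d': k: 2→1→0; π[24]=0 (border '')
j=25 s[j]='d': π[25]=0 (border '')
j=26 s[j]='d': π[26]=0 (border '')
j=27 s[j]='c': π[27]=0 (border '')
j=28 s[j]='e': π[28]=0 (border '')
j=29 s[j]='a': π[29]=0 (border '')
j=30 s[j]='d': π[30]=0 (border '')
j=31 s[j]='e': π[31]=0 (border '')
j=32 s[j]='e': π[32]=0 (border '')
j=33 s[j]='c': π[33]=0 (border '')
j=34 s[j]='f': π[34]=0 (border '')
j=35 s[j]='a': π[35]=0 (border '')
j=36 s[j]='e': π[36]=0 (border '')
j=37 s[j]='c': π[37]=0 (border '')
j=38 s[j]='d': π[38]=0 (border '')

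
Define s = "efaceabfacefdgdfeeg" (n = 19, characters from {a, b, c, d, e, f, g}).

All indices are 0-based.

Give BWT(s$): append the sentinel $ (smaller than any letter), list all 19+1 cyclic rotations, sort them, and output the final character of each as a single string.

geffaaagfcf$ceebeded

rank  rotation              last
    0  $efaceabfacefdgdfeeg  g
    1  abfacefdgdfeeg$eface  e
    2  aceabfacefdgdfeeg$ef  f
    3  acefdgdfeeg$efaceabf  f
    4  bfacefdgdfeeg$efacea  a
    5  ceabfacefdgdfeeg$efa  a
    6  cefdgdfeeg$efaceabfa  a
    7  dfeeg$efaceabfacefdg  g
    8  dgdfeeg$efaceabfacef  f
    9  eabfacefdgdfeeg$efac  c
   10  eeg$efaceabfacefdgdf  f
   11  efaceabfacefdgdfeeg$  $
   12  efdgdfeeg$efaceabfac  c
   13  eg$efaceabfacefdgdfe  e
   14  faceabfacefdgdfeeg$e  e
   15  facefdgdfeeg$efaceab  b
   16  fdgdfeeg$efaceabface  e
   17  feeg$efaceabfacefdgd  d
   18  g$efaceabfacefdgdfee  e
   19  gdfeeg$efaceabfacefd  d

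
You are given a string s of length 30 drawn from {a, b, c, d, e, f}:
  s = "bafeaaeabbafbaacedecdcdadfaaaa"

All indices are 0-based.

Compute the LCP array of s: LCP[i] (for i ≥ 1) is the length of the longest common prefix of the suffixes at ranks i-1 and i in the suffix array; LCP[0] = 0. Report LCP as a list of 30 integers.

rank→(start, suffix):
  0 → (29, 'a')
  1 → (28, 'aa')
  2 → (27, 'aaa')
  3 → (26, 'aaaa')
  4 → (13, 'aacedecdcdadfaaaa')
  5 → (4, 'aaeabbafbaacedecdcdadfaaaa')
  6 → (7, 'abbafbaacedecdcdadfaaaa')
  7 → (14, 'acedecdcdadfaaaa')
  8 → (23, 'adfaaaa')
  9 → (5, 'aeabbafbaacedecdcdadfaaaa')
  10 → (10, 'afbaacedecdcdadfaaaa')
  11 → (1, 'afeaaeabbafbaacedecdcdadfaaaa')
  12 → (12, 'baacedecdcdadfaaaa')
  13 → (9, 'bafbaacedecdcdadfaaaa')
  14 → (0, 'bafeaaeabbafbaacedecdcdadfaaaa')
  15 → (8, 'bbafbaacedecdcdadfaaaa')
  16 → (21, 'cdadfaaaa')
  17 → (19, 'cdcdadfaaaa')
  18 → (15, 'cedecdcdadfaaaa')
  19 → (22, 'dadfaaaa')
  20 → (20, 'dcdadfaaaa')
  21 → (17, 'decdcdadfaaaa')
  22 → (24, 'dfaaaa')
  23 → (3, 'eaaeabbafbaacedecdcdadfaaaa')
  24 → (6, 'eabbafbaacedecdcdadfaaaa')
  25 → (18, 'ecdcdadfaaaa')
  26 → (16, 'edecdcdadfaaaa')
  27 → (25, 'faaaa')
  28 → (11, 'fbaacedecdcdadfaaaa')
  29 → (2, 'feaaeabbafbaacedecdcdadfaaaa')

SA = [29, 28, 27, 26, 13, 4, 7, 14, 23, 5, 10, 1, 12, 9, 0, 8, 21, 19, 15, 22, 20, 17, 24, 3, 6, 18, 16, 25, 11, 2]
rank  pair      lcp
   1  s[29:],s[28:]  1  'a'
   2  s[28:],s[27:]  2  'aa'
   3  s[27:],s[26:]  3  'aaa'
   4  s[26:],s[13:]  2  'aa'
   5  s[13:],s[4:]  2  'aa'
   6  s[4:],s[7:]  1  'a'
   7  s[7:],s[14:]  1  'a'
   8  s[14:],s[23:]  1  'a'
   9  s[23:],s[5:]  1  'a'
  10  s[5:],s[10:]  1  'a'
  11  s[10:],s[1:]  2  'af'
  12  s[1:],s[12:]  0  ''
  13  s[12:],s[9:]  2  'ba'
  14  s[9:],s[0:]  3  'baf'
  15  s[0:],s[8:]  1  'b'
  16  s[8:],s[21:]  0  ''
  17  s[21:],s[19:]  2  'cd'
  18  s[19:],s[15:]  1  'c'
  19  s[15:],s[22:]  0  ''
  20  s[22:],s[20:]  1  'd'
  21  s[20:],s[17:]  1  'd'
  22  s[17:],s[24:]  1  'd'
  23  s[24:],s[3:]  0  ''
  24  s[3:],s[6:]  2  'ea'
  25  s[6:],s[18:]  1  'e'
  26  s[18:],s[16:]  1  'e'
  27  s[16:],s[25:]  0  ''
  28  s[25:],s[11:]  1  'f'
  29  s[11:],s[2:]  1  'f'

[0, 1, 2, 3, 2, 2, 1, 1, 1, 1, 1, 2, 0, 2, 3, 1, 0, 2, 1, 0, 1, 1, 1, 0, 2, 1, 1, 0, 1, 1]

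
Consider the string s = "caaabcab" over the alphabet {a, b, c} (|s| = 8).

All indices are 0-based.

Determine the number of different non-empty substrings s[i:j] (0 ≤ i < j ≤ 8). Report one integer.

rank→(start, suffix):
  0 → (1, 'aaabcab')
  1 → (2, 'aabcab')
  2 → (6, 'ab')
  3 → (3, 'abcab')
  4 → (7, 'b')
  5 → (4, 'bcab')
  6 → (0, 'caaabcab')
  7 → (5, 'cab')

SA = [1, 2, 6, 3, 7, 4, 0, 5]
[i] adj suffixes → lcp
  [1] 1/2 → 2 ('aa')
  [2] 2/6 → 1 ('a')
  [3] 6/3 → 2 ('ab')
  [4] 3/7 → 0 ('')
  [5] 7/4 → 1 ('b')
  [6] 4/0 → 0 ('')
  [7] 0/5 → 2 ('ca')

n(n+1)/2 = 8·9/2 = 36
Σ LCP = 0 + 2 + 1 + 2 + 0 + 1 + 0 + 2 = 8
distinct = 36 − 8 = 28

28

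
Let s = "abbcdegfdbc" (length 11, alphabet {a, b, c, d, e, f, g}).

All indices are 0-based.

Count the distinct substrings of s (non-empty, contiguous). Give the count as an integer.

sorted suffixes:
  #0 SA[0]=0  'abbcdegfdbc'
  #1 SA[1]=1  'bbcdegfdbc'
  #2 SA[2]=9  'bc'
  #3 SA[3]=2  'bcdegfdbc'
  #4 SA[4]=10  'c'
  #5 SA[5]=3  'cdegfdbc'
  #6 SA[6]=8  'dbc'
  #7 SA[7]=4  'degfdbc'
  #8 SA[8]=5  'egfdbc'
  #9 SA[9]=7  'fdbc'
  #10 SA[10]=6  'gfdbc'

SA = [0, 1, 9, 2, 10, 3, 8, 4, 5, 7, 6]
i: (SA[i-1],SA[i]) lcp shared
  1: (0,1) 0 ''
  2: (1,9) 1 'b'
  3: (9,2) 2 'bc'
  4: (2,10) 0 ''
  5: (10,3) 1 'c'
  6: (3,8) 0 ''
  7: (8,4) 1 'd'
  8: (4,5) 0 ''
  9: (5,7) 0 ''
  10: (7,6) 0 ''

n(n+1)/2 = 11·12/2 = 66
Σ LCP = 0 + 0 + 1 + 2 + 0 + 1 + 0 + 1 + 0 + 0 + 0 = 5
distinct = 66 − 5 = 61

61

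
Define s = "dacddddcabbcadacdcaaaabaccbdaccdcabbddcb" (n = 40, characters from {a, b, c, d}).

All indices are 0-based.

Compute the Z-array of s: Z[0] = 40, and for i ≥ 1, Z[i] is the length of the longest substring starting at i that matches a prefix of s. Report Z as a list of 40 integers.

Z[0]=40
i=1: i≥r, start 0; Z[1]=0
i=2: i≥r, start 0; Z[2]=0
i=3: i≥r, start 0; Z[3]=1 extend→box=[3,4)
i=4: i≥r, start 0; Z[4]=1 extend→box=[4,5)
i=5: i≥r, start 0; Z[5]=1 extend→box=[5,6)
i=6: i≥r, start 0; Z[6]=1 extend→box=[6,7)
i=7: i≥r, start 0; Z[7]=0
i=8: i≥r, start 0; Z[8]=0
i=9: i≥r, start 0; Z[9]=0
i=10: i≥r, start 0; Z[10]=0
i=11: i≥r, start 0; Z[11]=0
i=12: i≥r, start 0; Z[12]=0
i=13: i≥r, start 0; Z[13]=4 extend→box=[13,17)
i=14: min(r-i=3, Z[1]=0)=0; Z[14]=0
i=15: min(r-i=2, Z[2]=0)=0; Z[15]=0
i=16: min(r-i=1, Z[3]=1)=1; Z[16]=1
i=17: i≥r, start 0; Z[17]=0
i=18: i≥r, start 0; Z[18]=0
i=19: i≥r, start 0; Z[19]=0
i=20: i≥r, start 0; Z[20]=0
i=21: i≥r, start 0; Z[21]=0
i=22: i≥r, start 0; Z[22]=0
i=23: i≥r, start 0; Z[23]=0
i=24: i≥r, start 0; Z[24]=0
i=25: i≥r, start 0; Z[25]=0
i=26: i≥r, start 0; Z[26]=0
i=27: i≥r, start 0; Z[27]=3 extend→box=[27,30)
i=28: min(r-i=2, Z[1]=0)=0; Z[28]=0
i=29: min(r-i=1, Z[2]=0)=0; Z[29]=0
i=30: i≥r, start 0; Z[30]=0
i=31: i≥r, start 0; Z[31]=1 extend→box=[31,32)
i=32: i≥r, start 0; Z[32]=0
i=33: i≥r, start 0; Z[33]=0
i=34: i≥r, start 0; Z[34]=0
i=35: i≥r, start 0; Z[35]=0
i=36: i≥r, start 0; Z[36]=1 extend→box=[36,37)
i=37: i≥r, start 0; Z[37]=1 extend→box=[37,38)
i=38: i≥r, start 0; Z[38]=0
i=39: i≥r, start 0; Z[39]=0

[40, 0, 0, 1, 1, 1, 1, 0, 0, 0, 0, 0, 0, 4, 0, 0, 1, 0, 0, 0, 0, 0, 0, 0, 0, 0, 0, 3, 0, 0, 0, 1, 0, 0, 0, 0, 1, 1, 0, 0]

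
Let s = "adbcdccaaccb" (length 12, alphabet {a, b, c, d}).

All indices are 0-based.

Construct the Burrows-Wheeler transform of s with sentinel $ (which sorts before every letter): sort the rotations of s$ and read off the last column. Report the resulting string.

bca$cdccdabac

rank  rotation       last
    0  $adbcdccaaccb  b
    1  aaccb$adbcdcc  c
    2  accb$adbcdcca  a
    3  adbcdccaaccb$  $
    4  b$adbcdccaacc  c
    5  bcdccaaccb$ad  d
    6  caaccb$adbcdc  c
    7  cb$adbcdccaac  c
    8  ccaaccb$adbcd  d
    9  ccb$adbcdccaa  a
   10  cdccaaccb$adb  b
   11  dbcdccaaccb$a  a
   12  dccaaccb$adbc  c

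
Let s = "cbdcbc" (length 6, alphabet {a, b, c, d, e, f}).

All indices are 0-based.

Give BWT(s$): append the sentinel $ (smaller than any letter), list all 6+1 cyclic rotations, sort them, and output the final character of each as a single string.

cccbd$b

rank  rotation last
    0  $cbdcbc  c
    1  bc$cbdc  c
    2  bdcbc$c  c
    3  c$cbdcb  b
    4  cbc$cbd  d
    5  cbdcbc$  $
    6  dcbc$cb  b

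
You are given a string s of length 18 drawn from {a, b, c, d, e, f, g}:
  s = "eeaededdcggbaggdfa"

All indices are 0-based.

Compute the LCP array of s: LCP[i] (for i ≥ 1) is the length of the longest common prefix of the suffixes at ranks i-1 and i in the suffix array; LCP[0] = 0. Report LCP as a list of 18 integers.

rank→(start, suffix):
  0 → (17, 'a')
  1 → (2, 'aededdcggbaggdfa')
  2 → (12, 'aggdfa')
  3 → (11, 'baggdfa')
  4 → (8, 'cggbaggdfa')
  5 → (7, 'dcggbaggdfa')
  6 → (6, 'ddcggbaggdfa')
  7 → (4, 'deddcggbaggdfa')
  8 → (15, 'dfa')
  9 → (1, 'eaededdcggbaggdfa')
  10 → (5, 'eddcggbaggdfa')
  11 → (3, 'ededdcggbaggdfa')
  12 → (0, 'eeaededdcggbaggdfa')
  13 → (16, 'fa')
  14 → (10, 'gbaggdfa')
  15 → (14, 'gdfa')
  16 → (9, 'ggbaggdfa')
  17 → (13, 'ggdfa')

SA = [17, 2, 12, 11, 8, 7, 6, 4, 15, 1, 5, 3, 0, 16, 10, 14, 9, 13]
i: (SA[i-1],SA[i]) lcp shared
  1: (17,2) 1 'a'
  2: (2,12) 1 'a'
  3: (12,11) 0 ''
  4: (11,8) 0 ''
  5: (8,7) 0 ''
  6: (7,6) 1 'd'
  7: (6,4) 1 'd'
  8: (4,15) 1 'd'
  9: (15,1) 0 ''
  10: (1,5) 1 'e'
  11: (5,3) 2 'ed'
  12: (3,0) 1 'e'
  13: (0,16) 0 ''
  14: (16,10) 0 ''
  15: (10,14) 1 'g'
  16: (14,9) 1 'g'
  17: (9,13) 2 'gg'

[0, 1, 1, 0, 0, 0, 1, 1, 1, 0, 1, 2, 1, 0, 0, 1, 1, 2]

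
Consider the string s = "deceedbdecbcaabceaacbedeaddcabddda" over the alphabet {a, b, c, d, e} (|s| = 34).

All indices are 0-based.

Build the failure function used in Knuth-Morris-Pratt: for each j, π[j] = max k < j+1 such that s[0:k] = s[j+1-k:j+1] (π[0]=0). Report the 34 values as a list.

[0, 0, 0, 0, 0, 1, 0, 1, 2, 3, 0, 0, 0, 0, 0, 0, 0, 0, 0, 0, 0, 0, 1, 2, 0, 1, 1, 0, 0, 0, 1, 1, 1, 0]

π[0] = 0
j=1 s[j]='e': π[1]=0 (border '')
j=2 s[j]='c': π[2]=0 (border '')
j=3 s[j]='e': π[3]=0 (border '')
j=4 s[j]='e': π[4]=0 (border '')
j=5 s[j]='d': π[5]=1 (border 'd')
j=6 s[j]='b': k: 1→0; π[6]=0 (border '')
j=7 s[j]='d': π[7]=1 (border 'd')
j=8 s[j]='e': π[8]=2 (border 'de')
j=9 s[j]='c': π[9]=3 (border 'dec')
j=10 s[j]='b': k: 3→0; π[10]=0 (border '')
j=11 s[j]='c': π[11]=0 (border '')
j=12 s[j]='a': π[12]=0 (border '')
j=13 s[j]='a': π[13]=0 (border '')
j=14 s[j]='b': π[14]=0 (border '')
j=15 s[j]='c': π[15]=0 (border '')
j=16 s[j]='e': π[16]=0 (border '')
j=17 s[j]='a': π[17]=0 (border '')
j=18 s[j]='a': π[18]=0 (border '')
j=19 s[j]='c': π[19]=0 (border '')
j=20 s[j]='b': π[20]=0 (border '')
j=21 s[j]='e': π[21]=0 (border '')
j=22 s[j]='d': π[22]=1 (border 'd')
j=23 s[j]='e': π[23]=2 (border 'de')
j=24 s[j]='a': k: 2→0; π[24]=0 (border '')
j=25 s[j]='d': π[25]=1 (border 'd')
j=26 s[j]='d': k: 1→0; π[26]=1 (border 'd')
j=27 s[j]='c': k: 1→0; π[27]=0 (border '')
j=28 s[j]='a': π[28]=0 (border '')
j=29 s[j]='b': π[29]=0 (border '')
j=30 s[j]='d': π[30]=1 (border 'd')
j=31 s[j]='d': k: 1→0; π[31]=1 (border 'd')
j=32 s[j]='d': k: 1→0; π[32]=1 (border 'd')
j=33 s[j]='a': k: 1→0; π[33]=0 (border '')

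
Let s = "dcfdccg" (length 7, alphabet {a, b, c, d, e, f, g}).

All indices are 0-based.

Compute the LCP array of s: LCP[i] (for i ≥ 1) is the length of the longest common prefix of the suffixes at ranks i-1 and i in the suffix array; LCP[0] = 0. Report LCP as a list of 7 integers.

rank→(start, suffix):
  0 → (4, 'ccg')
  1 → (1, 'cfdccg')
  2 → (5, 'cg')
  3 → (3, 'dccg')
  4 → (0, 'dcfdccg')
  5 → (2, 'fdccg')
  6 → (6, 'g')

SA = [4, 1, 5, 3, 0, 2, 6]
[i] adj suffixes → lcp
  [1] 4/1 → 1 ('c')
  [2] 1/5 → 1 ('c')
  [3] 5/3 → 0 ('')
  [4] 3/0 → 2 ('dc')
  [5] 0/2 → 0 ('')
  [6] 2/6 → 0 ('')

[0, 1, 1, 0, 2, 0, 0]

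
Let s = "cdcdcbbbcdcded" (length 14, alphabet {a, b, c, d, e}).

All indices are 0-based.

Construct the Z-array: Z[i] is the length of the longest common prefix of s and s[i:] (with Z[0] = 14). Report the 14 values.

[14, 0, 3, 0, 1, 0, 0, 0, 4, 0, 2, 0, 0, 0]

Z[0]=14
i=1: i≥r, start 0; Z[1]=0
i=2: i≥r, start 0; Z[2]=3 scan→box=[2,5)
i=3: min(r-i=2, Z[1]=0)=0; Z[3]=0
i=4: min(r-i=1, Z[2]=3)=1; Z[4]=1
i=5: i≥r, start 0; Z[5]=0
i=6: i≥r, start 0; Z[6]=0
i=7: i≥r, start 0; Z[7]=0
i=8: i≥r, start 0; Z[8]=4 scan→box=[8,12)
i=9: min(r-i=3, Z[1]=0)=0; Z[9]=0
i=10: min(r-i=2, Z[2]=3)=2; Z[10]=2
i=11: min(r-i=1, Z[3]=0)=0; Z[11]=0
i=12: i≥r, start 0; Z[12]=0
i=13: i≥r, start 0; Z[13]=0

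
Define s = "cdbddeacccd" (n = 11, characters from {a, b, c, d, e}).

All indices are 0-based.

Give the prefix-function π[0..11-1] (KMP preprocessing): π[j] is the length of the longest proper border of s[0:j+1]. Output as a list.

[0, 0, 0, 0, 0, 0, 0, 1, 1, 1, 2]

π[0] = 0
j=1 s[j]='d': π[1]=0 (border '')
j=2 s[j]='b': π[2]=0 (border '')
j=3 s[j]='d': π[3]=0 (border '')
j=4 s[j]='d': π[4]=0 (border '')
j=5 s[j]='e': π[5]=0 (border '')
j=6 s[j]='a': π[6]=0 (border '')
j=7 s[j]='c': π[7]=1 (border 'c')
j=8 s[j]='c': k: 1→0; π[8]=1 (border 'c')
j=9 s[j]='c': k: 1→0; π[9]=1 (border 'c')
j=10 s[j]='d': π[10]=2 (border 'cd')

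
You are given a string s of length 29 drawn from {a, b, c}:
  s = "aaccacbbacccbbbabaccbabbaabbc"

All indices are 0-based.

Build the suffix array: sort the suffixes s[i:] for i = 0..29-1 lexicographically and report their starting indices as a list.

rank | idx | suffix
   0 |  24 | aabbc
   1 |   0 | aaccacbbacccbbbabaccbabbaabbc
   2 |  15 | abaccbabbaabbc
   3 |  21 | abbaabbc
   4 |  25 | abbc
   5 |   4 | acbbacccbbbabaccbabbaabbc
   6 |   1 | accacbbacccbbbabaccbabbaabbc
   7 |  17 | accbabbaabbc
   8 |   8 | acccbbbabaccbabbaabbc
   9 |  23 | baabbc
  10 |  14 | babaccbabbaabbc
  11 |  20 | babbaabbc
  12 |  16 | baccbabbaabbc
  13 |   7 | bacccbbbabaccbabbaabbc
  14 |  22 | bbaabbc
  15 |  13 | bbabaccbabbaabbc
  16 |   6 | bbacccbbbabaccbabbaabbc
  17 |  12 | bbbabaccbabbaabbc
  18 |  26 | bbc
  19 |  27 | bc
  20 |  28 | c
  21 |   3 | cacbbacccbbbabaccbabbaabbc
  22 |  19 | cbabbaabbc
  23 |   5 | cbbacccbbbabaccbabbaabbc
  24 |  11 | cbbbabaccbabbaabbc
  25 |   2 | ccacbbacccbbbabaccbabbaabbc
  26 |  18 | ccbabbaabbc
  27 |  10 | ccbbbabaccbabbaabbc
  28 |   9 | cccbbbabaccbabbaabbc

[24, 0, 15, 21, 25, 4, 1, 17, 8, 23, 14, 20, 16, 7, 22, 13, 6, 12, 26, 27, 28, 3, 19, 5, 11, 2, 18, 10, 9]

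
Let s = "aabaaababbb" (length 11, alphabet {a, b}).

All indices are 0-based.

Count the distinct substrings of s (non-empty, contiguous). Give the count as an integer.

48

rank | idx | suffix
   0 |   3 | aaababbb
   1 |   0 | aabaaababbb
   2 |   4 | aababbb
   3 |   1 | abaaababbb
   4 |   5 | ababbb
   5 |   7 | abbb
   6 |  10 | b
   7 |   2 | baaababbb
   8 |   6 | babbb
   9 |   9 | bb
  10 |   8 | bbb

SA = [3, 0, 4, 1, 5, 7, 10, 2, 6, 9, 8]
[i] adj suffixes → lcp
  [1] 3/0 → 2 ('aa')
  [2] 0/4 → 4 ('aaba')
  [3] 4/1 → 1 ('a')
  [4] 1/5 → 3 ('aba')
  [5] 5/7 → 2 ('ab')
  [6] 7/10 → 0 ('')
  [7] 10/2 → 1 ('b')
  [8] 2/6 → 2 ('ba')
  [9] 6/9 → 1 ('b')
  [10] 9/8 → 2 ('bb')

n(n+1)/2 = 11·12/2 = 66
Σ LCP = 0 + 2 + 4 + 1 + 3 + 2 + 0 + 1 + 2 + 1 + 2 = 18
distinct = 66 − 18 = 48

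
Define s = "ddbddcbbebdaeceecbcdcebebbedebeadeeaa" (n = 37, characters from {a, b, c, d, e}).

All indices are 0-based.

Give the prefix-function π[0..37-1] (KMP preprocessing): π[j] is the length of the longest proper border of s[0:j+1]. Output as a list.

π[0] = 0
j=1 s[j]='d': π[1]=1 (border 'd')
j=2 s[j]='b': k: 1→0; π[2]=0 (border '')
j=3 s[j]='d': π[3]=1 (border 'd')
j=4 s[j]='d': π[4]=2 (border 'dd')
j=5 s[j]='c': k: 2→1→0; π[5]=0 (border '')
j=6 s[j]='b': π[6]=0 (border '')
j=7 s[j]='b': π[7]=0 (border '')
j=8 s[j]='e': π[8]=0 (border '')
j=9 s[j]='b': π[9]=0 (border '')
j=10 s[j]='d': π[10]=1 (border 'd')
j=11 s[j]='a': k: 1→0; π[11]=0 (border '')
j=12 s[j]='e': π[12]=0 (border '')
j=13 s[j]='c': π[13]=0 (border '')
j=14 s[j]='e': π[14]=0 (border '')
j=15 s[j]='e': π[15]=0 (border '')
j=16 s[j]='c': π[16]=0 (border '')
j=17 s[j]='b': π[17]=0 (border '')
j=18 s[j]='c': π[18]=0 (border '')
j=19 s[j]='d': π[19]=1 (border 'd')
j=20 s[j]='c': k: 1→0; π[20]=0 (border '')
j=21 s[j]='e': π[21]=0 (border '')
j=22 s[j]='b': π[22]=0 (border '')
j=23 s[j]='e': π[23]=0 (border '')
j=24 s[j]='b': π[24]=0 (border '')
j=25 s[j]='b': π[25]=0 (border '')
j=26 s[j]='e': π[26]=0 (border '')
j=27 s[j]='d': π[27]=1 (border 'd')
j=28 s[j]='e': k: 1→0; π[28]=0 (border '')
j=29 s[j]='b': π[29]=0 (border '')
j=30 s[j]='e': π[30]=0 (border '')
j=31 s[j]='a': π[31]=0 (border '')
j=32 s[j]='d': π[32]=1 (border 'd')
j=33 s[j]='e': k: 1→0; π[33]=0 (border '')
j=34 s[j]='e': π[34]=0 (border '')
j=35 s[j]='a': π[35]=0 (border '')
j=36 s[j]='a': π[36]=0 (border '')

[0, 1, 0, 1, 2, 0, 0, 0, 0, 0, 1, 0, 0, 0, 0, 0, 0, 0, 0, 1, 0, 0, 0, 0, 0, 0, 0, 1, 0, 0, 0, 0, 1, 0, 0, 0, 0]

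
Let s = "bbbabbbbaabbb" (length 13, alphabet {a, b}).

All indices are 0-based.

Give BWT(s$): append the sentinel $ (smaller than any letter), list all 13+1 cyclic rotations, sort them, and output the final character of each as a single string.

rank  rotation        last
    0  $bbbabbbbaabbb  b
    1  aabbb$bbbabbbb  b
    2  abbb$bbbabbbba  a
    3  abbbbaabbb$bbb  b
    4  b$bbbabbbbaabb  b
    5  baabbb$bbbabbb  b
    6  babbbbaabbb$bb  b
    7  bb$bbbabbbbaab  b
    8  bbaabbb$bbbabb  b
    9  bbabbbbaabbb$b  b
   10  bbb$bbbabbbbaa  a
   11  bbbaabbb$bbbab  b
   12  bbbabbbbaabbb$  $
   13  bbbbaabbb$bbba  a

bbabbbbbbbab$a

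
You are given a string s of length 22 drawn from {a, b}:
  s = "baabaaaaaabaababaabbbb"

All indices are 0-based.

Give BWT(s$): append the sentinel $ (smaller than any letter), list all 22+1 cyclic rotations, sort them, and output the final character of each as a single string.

rank  rotation                 last
    0  $baabaaaaaabaababaabbbb  b
    1  aaaaaabaababaabbbb$baab  b
    2  aaaaabaababaabbbb$baaba  a
    3  aaaabaababaabbbb$baabaa  a
    4  aaabaababaabbbb$baabaaa  a
    5  aabaaaaaabaababaabbbb$b  b
    6  aabaababaabbbb$baabaaaa  a
    7  aababaabbbb$baabaaaaaab  b
    8  aabbbb$baabaaaaaabaabab  b
    9  abaaaaaabaababaabbbb$ba  a
   10  abaababaabbbb$baabaaaaa  a
   11  abaabbbb$baabaaaaaabaab  b
   12  ababaabbbb$baabaaaaaaba  a
   13  abbbb$baabaaaaaabaababa  a
   14  b$baabaaaaaabaababaabbb  b
   15  baaaaaabaababaabbbb$baa  a
   16  baabaaaaaabaababaabbbb$  $
   17  baababaabbbb$baabaaaaaa  a
   18  baabbbb$baabaaaaaabaaba  a
   19  babaabbbb$baabaaaaaabaa  a
   20  bb$baabaaaaaabaababaabb  b
   21  bbb$baabaaaaaabaababaab  b
   22  bbbb$baabaaaaaabaababaa  a

bbaaababbaabaaba$aaabba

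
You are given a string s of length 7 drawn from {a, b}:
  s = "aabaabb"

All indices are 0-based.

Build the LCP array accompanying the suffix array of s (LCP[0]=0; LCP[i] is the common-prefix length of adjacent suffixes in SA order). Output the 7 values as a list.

sorted suffixes:
  #0 SA[0]=0  'aabaabb'
  #1 SA[1]=3  'aabb'
  #2 SA[2]=1  'abaabb'
  #3 SA[3]=4  'abb'
  #4 SA[4]=6  'b'
  #5 SA[5]=2  'baabb'
  #6 SA[6]=5  'bb'

SA = [0, 3, 1, 4, 6, 2, 5]
i: (SA[i-1],SA[i]) lcp shared
  1: (0,3) 3 'aab'
  2: (3,1) 1 'a'
  3: (1,4) 2 'ab'
  4: (4,6) 0 ''
  5: (6,2) 1 'b'
  6: (2,5) 1 'b'

[0, 3, 1, 2, 0, 1, 1]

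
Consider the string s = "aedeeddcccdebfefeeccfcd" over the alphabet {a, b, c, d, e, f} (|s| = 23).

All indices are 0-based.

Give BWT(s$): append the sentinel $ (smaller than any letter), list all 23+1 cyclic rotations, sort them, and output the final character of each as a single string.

rank  rotation                  last
    0  $aedeeddcccdebfefeeccfcd  d
    1  aedeeddcccdebfefeeccfcd$  $
    2  bfefeeccfcd$aedeeddcccde  e
    3  cccdebfefeeccfcd$aedeedd  d
    4  ccdebfefeeccfcd$aedeeddc  c
    5  ccfcd$aedeeddcccdebfefee  e
    6  cd$aedeeddcccdebfefeeccf  f
    7  cdebfefeeccfcd$aedeeddcc  c
    8  cfcd$aedeeddcccdebfefeec  c
    9  d$aedeeddcccdebfefeeccfc  c
   10  dcccdebfefeeccfcd$aedeed  d
   11  ddcccdebfefeeccfcd$aedee  e
   12  debfefeeccfcd$aedeeddccc  c
   13  deeddcccdebfefeeccfcd$ae  e
   14  ebfefeeccfcd$aedeeddcccd  d
   15  eccfcd$aedeeddcccdebfefe  e
   16  eddcccdebfefeeccfcd$aede  e
   17  edeeddcccdebfefeeccfcd$a  a
   18  eeccfcd$aedeeddcccdebfef  f
   19  eeddcccdebfefeeccfcd$aed  d
   20  efeeccfcd$aedeeddcccdebf  f
   21  fcd$aedeeddcccdebfefeecc  c
   22  feeccfcd$aedeeddcccdebfe  e
   23  fefeeccfcd$aedeeddcccdeb  b

d$edcefcccdecedeeafdfceb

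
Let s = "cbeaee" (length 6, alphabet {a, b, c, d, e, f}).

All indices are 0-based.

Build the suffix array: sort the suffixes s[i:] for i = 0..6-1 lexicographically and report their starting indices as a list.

rank | idx | suffix
   0 |   3 | aee
   1 |   1 | beaee
   2 |   0 | cbeaee
   3 |   5 | e
   4 |   2 | eaee
   5 |   4 | ee

[3, 1, 0, 5, 2, 4]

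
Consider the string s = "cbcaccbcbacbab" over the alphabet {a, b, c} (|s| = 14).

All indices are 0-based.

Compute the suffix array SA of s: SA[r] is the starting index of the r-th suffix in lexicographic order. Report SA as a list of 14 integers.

[12, 9, 3, 13, 11, 8, 1, 6, 2, 10, 7, 0, 5, 4]

rank | idx | suffix
   0 |  12 | ab
   1 |   9 | acbab
   2 |   3 | accbcbacbab
   3 |  13 | b
   4 |  11 | bab
   5 |   8 | bacbab
   6 |   1 | bcaccbcbacbab
   7 |   6 | bcbacbab
   8 |   2 | caccbcbacbab
   9 |  10 | cbab
  10 |   7 | cbacbab
  11 |   0 | cbcaccbcbacbab
  12 |   5 | cbcbacbab
  13 |   4 | ccbcbacbab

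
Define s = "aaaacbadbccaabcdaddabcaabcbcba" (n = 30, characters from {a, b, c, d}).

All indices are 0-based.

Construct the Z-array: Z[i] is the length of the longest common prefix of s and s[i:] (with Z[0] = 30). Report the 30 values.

Z[0]=30
i=1: fresh scan; Z[1]=3 extend→box=[1,4)
i=2: min(r-i=2, Z[1]=3)=2; Z[2]=2
i=3: min(r-i=1, Z[2]=2)=1; Z[3]=1
i=4: fresh scan; Z[4]=0
i=5: fresh scan; Z[5]=0
i=6: fresh scan; Z[6]=1 extend→box=[6,7)
i=7: fresh scan; Z[7]=0
i=8: fresh scan; Z[8]=0
i=9: fresh scan; Z[9]=0
i=10: fresh scan; Z[10]=0
i=11: fresh scan; Z[11]=2 extend→box=[11,13)
i=12: min(r-i=1, Z[1]=3)=1; Z[12]=1
i=13: fresh scan; Z[13]=0
i=14: fresh scan; Z[14]=0
i=15: fresh scan; Z[15]=0
i=16: fresh scan; Z[16]=1 extend→box=[16,17)
i=17: fresh scan; Z[17]=0
i=18: fresh scan; Z[18]=0
i=19: fresh scan; Z[19]=1 extend→box=[19,20)
i=20: fresh scan; Z[20]=0
i=21: fresh scan; Z[21]=0
i=22: fresh scan; Z[22]=2 extend→box=[22,24)
i=23: min(r-i=1, Z[1]=3)=1; Z[23]=1
i=24: fresh scan; Z[24]=0
i=25: fresh scan; Z[25]=0
i=26: fresh scan; Z[26]=0
i=27: fresh scan; Z[27]=0
i=28: fresh scan; Z[28]=0
i=29: fresh scan; Z[29]=1 extend→box=[29,30)

[30, 3, 2, 1, 0, 0, 1, 0, 0, 0, 0, 2, 1, 0, 0, 0, 1, 0, 0, 1, 0, 0, 2, 1, 0, 0, 0, 0, 0, 1]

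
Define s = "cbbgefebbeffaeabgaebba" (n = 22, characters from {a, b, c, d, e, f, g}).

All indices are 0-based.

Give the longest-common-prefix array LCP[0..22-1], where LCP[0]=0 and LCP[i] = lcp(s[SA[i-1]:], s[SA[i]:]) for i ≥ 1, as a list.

[0, 1, 1, 2, 0, 1, 2, 2, 1, 1, 2, 0, 0, 1, 3, 1, 2, 0, 1, 1, 0, 1]

rank→(start, suffix):
  0 → (21, 'a')
  1 → (14, 'abgaebba')
  2 → (12, 'aeabgaebba')
  3 → (17, 'aebba')
  4 → (20, 'ba')
  5 → (19, 'bba')
  6 → (7, 'bbeffaeabgaebba')
  7 → (1, 'bbgefebbeffaeabgaebba')
  8 → (8, 'beffaeabgaebba')
  9 → (15, 'bgaebba')
  10 → (2, 'bgefebbeffaeabgaebba')
  11 → (0, 'cbbgefebbeffaeabgaebba')
  12 → (13, 'eabgaebba')
  13 → (18, 'ebba')
  14 → (6, 'ebbeffaeabgaebba')
  15 → (4, 'efebbeffaeabgaebba')
  16 → (9, 'effaeabgaebba')
  17 → (11, 'faeabgaebba')
  18 → (5, 'febbeffaeabgaebba')
  19 → (10, 'ffaeabgaebba')
  20 → (16, 'gaebba')
  21 → (3, 'gefebbeffaeabgaebba')

SA = [21, 14, 12, 17, 20, 19, 7, 1, 8, 15, 2, 0, 13, 18, 6, 4, 9, 11, 5, 10, 16, 3]
i: (SA[i-1],SA[i]) lcp shared
  1: (21,14) 1 'a'
  2: (14,12) 1 'a'
  3: (12,17) 2 'ae'
  4: (17,20) 0 ''
  5: (20,19) 1 'b'
  6: (19,7) 2 'bb'
  7: (7,1) 2 'bb'
  8: (1,8) 1 'b'
  9: (8,15) 1 'b'
  10: (15,2) 2 'bg'
  11: (2,0) 0 ''
  12: (0,13) 0 ''
  13: (13,18) 1 'e'
  14: (18,6) 3 'ebb'
  15: (6,4) 1 'e'
  16: (4,9) 2 'ef'
  17: (9,11) 0 ''
  18: (11,5) 1 'f'
  19: (5,10) 1 'f'
  20: (10,16) 0 ''
  21: (16,3) 1 'g'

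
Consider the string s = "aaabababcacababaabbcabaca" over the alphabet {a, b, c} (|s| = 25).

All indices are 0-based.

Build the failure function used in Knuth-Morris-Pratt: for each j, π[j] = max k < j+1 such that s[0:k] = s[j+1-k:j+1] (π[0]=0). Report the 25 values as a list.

[0, 1, 2, 0, 1, 0, 1, 0, 0, 1, 0, 1, 0, 1, 0, 1, 2, 0, 0, 0, 1, 0, 1, 0, 1]

π[0] = 0
j=1 s[j]='a': π[1]=1 (border 'a')
j=2 s[j]='a': π[2]=2 (border 'aa')
j=3 s[j]='b': k: 2→1→0; π[3]=0 (border '')
j=4 s[j]='a': π[4]=1 (border 'a')
j=5 s[j]='b': k: 1→0; π[5]=0 (border '')
j=6 s[j]='a': π[6]=1 (border 'a')
j=7 s[j]='b': k: 1→0; π[7]=0 (border '')
j=8 s[j]='c': π[8]=0 (border '')
j=9 s[j]='a': π[9]=1 (border 'a')
j=10 s[j]='c': k: 1→0; π[10]=0 (border '')
j=11 s[j]='a': π[11]=1 (border 'a')
j=12 s[j]='b': k: 1→0; π[12]=0 (border '')
j=13 s[j]='a': π[13]=1 (border 'a')
j=14 s[j]='b': k: 1→0; π[14]=0 (border '')
j=15 s[j]='a': π[15]=1 (border 'a')
j=16 s[j]='a': π[16]=2 (border 'aa')
j=17 s[j]='b': k: 2→1→0; π[17]=0 (border '')
j=18 s[j]='b': π[18]=0 (border '')
j=19 s[j]='c': π[19]=0 (border '')
j=20 s[j]='a': π[20]=1 (border 'a')
j=21 s[j]='b': k: 1→0; π[21]=0 (border '')
j=22 s[j]='a': π[22]=1 (border 'a')
j=23 s[j]='c': k: 1→0; π[23]=0 (border '')
j=24 s[j]='a': π[24]=1 (border 'a')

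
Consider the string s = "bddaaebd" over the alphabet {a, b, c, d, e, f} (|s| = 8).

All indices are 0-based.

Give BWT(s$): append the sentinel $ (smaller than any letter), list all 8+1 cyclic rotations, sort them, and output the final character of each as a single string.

ddae$bdba

rank  rotation   last
    0  $bddaaebd  d
    1  aaebd$bdd  d
    2  aebd$bdda  a
    3  bd$bddaae  e
    4  bddaaebd$  $
    5  d$bddaaeb  b
    6  daaebd$bd  d
    7  ddaaebd$b  b
    8  ebd$bddaa  a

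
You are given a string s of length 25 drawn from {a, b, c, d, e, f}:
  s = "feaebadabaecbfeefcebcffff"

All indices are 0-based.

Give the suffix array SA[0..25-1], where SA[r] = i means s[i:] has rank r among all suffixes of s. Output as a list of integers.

rank→(start, suffix):
  0 → (7, 'abaecbfeefcebcffff')
  1 → (5, 'adabaecbfeefcebcffff')
  2 → (2, 'aebadabaecbfeefcebcffff')
  3 → (9, 'aecbfeefcebcffff')
  4 → (4, 'badabaecbfeefcebcffff')
  5 → (8, 'baecbfeefcebcffff')
  6 → (19, 'bcffff')
  7 → (12, 'bfeefcebcffff')
  8 → (11, 'cbfeefcebcffff')
  9 → (17, 'cebcffff')
  10 → (20, 'cffff')
  11 → (6, 'dabaecbfeefcebcffff')
  12 → (1, 'eaebadabaecbfeefcebcffff')
  13 → (3, 'ebadabaecbfeefcebcffff')
  14 → (18, 'ebcffff')
  15 → (10, 'ecbfeefcebcffff')
  16 → (14, 'eefcebcffff')
  17 → (15, 'efcebcffff')
  18 → (24, 'f')
  19 → (16, 'fcebcffff')
  20 → (0, 'feaebadabaecbfeefcebcffff')
  21 → (13, 'feefcebcffff')
  22 → (23, 'ff')
  23 → (22, 'fff')
  24 → (21, 'ffff')

[7, 5, 2, 9, 4, 8, 19, 12, 11, 17, 20, 6, 1, 3, 18, 10, 14, 15, 24, 16, 0, 13, 23, 22, 21]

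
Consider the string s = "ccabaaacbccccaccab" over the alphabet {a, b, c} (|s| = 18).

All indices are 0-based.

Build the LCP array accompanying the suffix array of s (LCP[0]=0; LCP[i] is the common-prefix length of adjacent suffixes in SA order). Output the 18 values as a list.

rank→(start, suffix):
  0 → (4, 'aaacbccccaccab')
  1 → (5, 'aacbccccaccab')
  2 → (16, 'ab')
  3 → (2, 'abaaacbccccaccab')
  4 → (6, 'acbccccaccab')
  5 → (13, 'accab')
  6 → (17, 'b')
  7 → (3, 'baaacbccccaccab')
  8 → (8, 'bccccaccab')
  9 → (15, 'cab')
  10 → (1, 'cabaaacbccccaccab')
  11 → (12, 'caccab')
  12 → (7, 'cbccccaccab')
  13 → (14, 'ccab')
  14 → (0, 'ccabaaacbccccaccab')
  15 → (11, 'ccaccab')
  16 → (10, 'cccaccab')
  17 → (9, 'ccccaccab')

SA = [4, 5, 16, 2, 6, 13, 17, 3, 8, 15, 1, 12, 7, 14, 0, 11, 10, 9]
i: (SA[i-1],SA[i]) lcp shared
  1: (4,5) 2 'aa'
  2: (5,16) 1 'a'
  3: (16,2) 2 'ab'
  4: (2,6) 1 'a'
  5: (6,13) 2 'ac'
  6: (13,17) 0 ''
  7: (17,3) 1 'b'
  8: (3,8) 1 'b'
  9: (8,15) 0 ''
  10: (15,1) 3 'cab'
  11: (1,12) 2 'ca'
  12: (12,7) 1 'c'
  13: (7,14) 1 'c'
  14: (14,0) 4 'ccab'
  15: (0,11) 3 'cca'
  16: (11,10) 2 'cc'
  17: (10,9) 3 'ccc'

[0, 2, 1, 2, 1, 2, 0, 1, 1, 0, 3, 2, 1, 1, 4, 3, 2, 3]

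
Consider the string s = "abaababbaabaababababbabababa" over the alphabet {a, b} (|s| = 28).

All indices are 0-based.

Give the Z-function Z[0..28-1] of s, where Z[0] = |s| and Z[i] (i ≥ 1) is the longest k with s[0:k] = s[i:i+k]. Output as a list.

Z[0]=28
i=1: outside box; Z[1]=0
i=2: outside box; Z[2]=1 scan→box=[2,3)
i=3: outside box; Z[3]=3 scan→box=[3,6)
i=4: min(r-i=2, Z[1]=0)=0; Z[4]=0
i=5: min(r-i=1, Z[2]=1)=1; Z[5]=2 scan→box=[5,7)
i=6: min(r-i=1, Z[1]=0)=0; Z[6]=0
i=7: outside box; Z[7]=0
i=8: outside box; Z[8]=1 scan→box=[8,9)
i=9: outside box; Z[9]=7 scan→box=[9,16)
i=10: min(r-i=6, Z[1]=0)=0; Z[10]=0
i=11: min(r-i=5, Z[2]=1)=1; Z[11]=1
i=12: min(r-i=4, Z[3]=3)=3; Z[12]=3
i=13: min(r-i=3, Z[4]=0)=0; Z[13]=0
i=14: min(r-i=2, Z[5]=2)=2; Z[14]=3 scan→box=[14,17)
i=15: min(r-i=2, Z[1]=0)=0; Z[15]=0
i=16: min(r-i=1, Z[2]=1)=1; Z[16]=3 scan→box=[16,19)
i=17: min(r-i=2, Z[1]=0)=0; Z[17]=0
i=18: min(r-i=1, Z[2]=1)=1; Z[18]=2 scan→box=[18,20)
i=19: min(r-i=1, Z[1]=0)=0; Z[19]=0
i=20: outside box; Z[20]=0
i=21: outside box; Z[21]=3 scan→box=[21,24)
i=22: min(r-i=2, Z[1]=0)=0; Z[22]=0
i=23: min(r-i=1, Z[2]=1)=1; Z[23]=3 scan→box=[23,26)
i=24: min(r-i=2, Z[1]=0)=0; Z[24]=0
i=25: min(r-i=1, Z[2]=1)=1; Z[25]=3 scan→box=[25,28)
i=26: min(r-i=2, Z[1]=0)=0; Z[26]=0
i=27: min(r-i=1, Z[2]=1)=1; Z[27]=1

[28, 0, 1, 3, 0, 2, 0, 0, 1, 7, 0, 1, 3, 0, 3, 0, 3, 0, 2, 0, 0, 3, 0, 3, 0, 3, 0, 1]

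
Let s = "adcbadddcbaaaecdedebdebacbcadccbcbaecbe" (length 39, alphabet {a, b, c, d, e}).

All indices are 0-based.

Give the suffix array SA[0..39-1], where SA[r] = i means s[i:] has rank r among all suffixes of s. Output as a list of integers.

[10, 11, 23, 0, 27, 4, 34, 12, 9, 22, 3, 33, 25, 31, 19, 37, 26, 8, 2, 32, 24, 30, 36, 29, 14, 7, 1, 28, 6, 5, 20, 17, 15, 38, 21, 18, 35, 13, 16]

sorted suffixes:
  #0 SA[0]=10  'aaaecdedebdebacbcadccbcbaecbe'
  #1 SA[1]=11  'aaecdedebdebacbcadccbcbaecbe'
  #2 SA[2]=23  'acbcadccbcbaecbe'
  #3 SA[3]=0  'adcbadddcbaaaecdedebdebacbcadccbcbaecbe'
  #4 SA[4]=27  'adccbcbaecbe'
  #5 SA[5]=4  'adddcbaaaecdedebdebacbcadccbcbaecbe'
  #6 SA[6]=34  'aecbe'
  #7 SA[7]=12  'aecdedebdebacbcadccbcbaecbe'
  #8 SA[8]=9  'baaaecdedebdebacbcadccbcbaecbe'
  #9 SA[9]=22  'bacbcadccbcbaecbe'
  #10 SA[10]=3  'badddcbaaaecdedebdebacbcadccbcbaecbe'
  #11 SA[11]=33  'baecbe'
  #12 SA[12]=25  'bcadccbcbaecbe'
  #13 SA[13]=31  'bcbaecbe'
  #14 SA[14]=19  'bdebacbcadccbcbaecbe'
  #15 SA[15]=37  'be'
  #16 SA[16]=26  'cadccbcbaecbe'
  #17 SA[17]=8  'cbaaaecdedebdebacbcadccbcbaecbe'
  #18 SA[18]=2  'cbadddcbaaaecdedebdebacbcadccbcbaecbe'
  #19 SA[19]=32  'cbaecbe'
  #20 SA[20]=24  'cbcadccbcbaecbe'
  #21 SA[21]=30  'cbcbaecbe'
  #22 SA[22]=36  'cbe'
  #23 SA[23]=29  'ccbcbaecbe'
  #24 SA[24]=14  'cdedebdebacbcadccbcbaecbe'
  #25 SA[25]=7  'dcbaaaecdedebdebacbcadccbcbaecbe'
  #26 SA[26]=1  'dcbadddcbaaaecdedebdebacbcadccbcbaecbe'
  #27 SA[27]=28  'dccbcbaecbe'
  #28 SA[28]=6  'ddcbaaaecdedebdebacbcadccbcbaecbe'
  #29 SA[29]=5  'dddcbaaaecdedebdebacbcadccbcbaecbe'
  #30 SA[30]=20  'debacbcadccbcbaecbe'
  #31 SA[31]=17  'debdebacbcadccbcbaecbe'
  #32 SA[32]=15  'dedebdebacbcadccbcbaecbe'
  #33 SA[33]=38  'e'
  #34 SA[34]=21  'ebacbcadccbcbaecbe'
  #35 SA[35]=18  'ebdebacbcadccbcbaecbe'
  #36 SA[36]=35  'ecbe'
  #37 SA[37]=13  'ecdedebdebacbcadccbcbaecbe'
  #38 SA[38]=16  'edebdebacbcadccbcbaecbe'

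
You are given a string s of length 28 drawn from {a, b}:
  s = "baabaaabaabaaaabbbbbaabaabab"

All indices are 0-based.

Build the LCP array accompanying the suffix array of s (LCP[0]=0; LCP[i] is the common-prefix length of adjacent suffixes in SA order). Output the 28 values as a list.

rank→(start, suffix):
  0 → (11, 'aaaabbbbbaabaabab')
  1 → (4, 'aaabaabaaaabbbbbaabaabab')
  2 → (12, 'aaabbbbbaabaabab')
  3 → (8, 'aabaaaabbbbbaabaabab')
  4 → (1, 'aabaaabaabaaaabbbbbaabaabab')
  5 → (5, 'aabaabaaaabbbbbaabaabab')
  6 → (20, 'aabaabab')
  7 → (23, 'aabab')
  8 → (13, 'aabbbbbaabaabab')
  9 → (26, 'ab')
  10 → (9, 'abaaaabbbbbaabaabab')
  11 → (2, 'abaaabaabaaaabbbbbaabaabab')
  12 → (6, 'abaabaaaabbbbbaabaabab')
  13 → (21, 'abaabab')
  14 → (24, 'abab')
  15 → (14, 'abbbbbaabaabab')
  16 → (27, 'b')
  17 → (10, 'baaaabbbbbaabaabab')
  18 → (3, 'baaabaabaaaabbbbbaabaabab')
  19 → (7, 'baabaaaabbbbbaabaabab')
  20 → (0, 'baabaaabaabaaaabbbbbaabaabab')
  21 → (19, 'baabaabab')
  22 → (22, 'baabab')
  23 → (25, 'bab')
  24 → (18, 'bbaabaabab')
  25 → (17, 'bbbaabaabab')
  26 → (16, 'bbbbaabaabab')
  27 → (15, 'bbbbbaabaabab')

SA = [11, 4, 12, 8, 1, 5, 20, 23, 13, 26, 9, 2, 6, 21, 24, 14, 27, 10, 3, 7, 0, 19, 22, 25, 18, 17, 16, 15]
[i] adj suffixes → lcp
  [1] 11/4 → 3 ('aaa')
  [2] 4/12 → 4 ('aaab')
  [3] 12/8 → 2 ('aa')
  [4] 8/1 → 6 ('aabaaa')
  [5] 1/5 → 5 ('aabaa')
  [6] 5/20 → 7 ('aabaaba')
  [7] 20/23 → 4 ('aaba')
  [8] 23/13 → 3 ('aab')
  [9] 13/26 → 1 ('a')
  [10] 26/9 → 2 ('ab')
  [11] 9/2 → 5 ('abaaa')
  [12] 2/6 → 4 ('abaa')
  [13] 6/21 → 6 ('abaaba')
  [14] 21/24 → 3 ('aba')
  [15] 24/14 → 2 ('ab')
  [16] 14/27 → 0 ('')
  [17] 27/10 → 1 ('b')
  [18] 10/3 → 4 ('baaa')
  [19] 3/7 → 3 ('baa')
  [20] 7/0 → 7 ('baabaaa')
  [21] 0/19 → 6 ('baabaa')
  [22] 19/22 → 5 ('baaba')
  [23] 22/25 → 2 ('ba')
  [24] 25/18 → 1 ('b')
  [25] 18/17 → 2 ('bb')
  [26] 17/16 → 3 ('bbb')
  [27] 16/15 → 4 ('bbbb')

[0, 3, 4, 2, 6, 5, 7, 4, 3, 1, 2, 5, 4, 6, 3, 2, 0, 1, 4, 3, 7, 6, 5, 2, 1, 2, 3, 4]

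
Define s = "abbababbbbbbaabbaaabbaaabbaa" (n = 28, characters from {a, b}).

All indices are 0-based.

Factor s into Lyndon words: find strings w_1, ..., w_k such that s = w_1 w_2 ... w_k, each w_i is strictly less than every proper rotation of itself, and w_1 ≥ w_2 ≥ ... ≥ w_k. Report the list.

emit factor 1: 'abb' (i=0, period=3)
emit factor 2: 'ababbbbbb' (i=3, period=9)
emit factor 3: 'aabb' (i=12, period=4)
emit factor 4: 'aaabb' (i=16, period=5)
emit factor 5: 'aaabb' (i=21, period=5)
emit factor 6: 'a' (i=26, period=1)
emit factor 7: 'a' (i=27, period=1)

["abb", "ababbbbbb", "aabb", "aaabb", "aaabb", "a", "a"]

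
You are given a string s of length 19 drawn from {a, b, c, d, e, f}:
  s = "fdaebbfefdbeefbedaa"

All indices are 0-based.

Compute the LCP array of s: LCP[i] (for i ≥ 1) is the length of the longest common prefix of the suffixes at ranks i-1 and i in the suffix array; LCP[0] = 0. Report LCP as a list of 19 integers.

rank→(start, suffix):
  0 → (18, 'a')
  1 → (17, 'aa')
  2 → (2, 'aebbfefdbeefbedaa')
  3 → (4, 'bbfefdbeefbedaa')
  4 → (14, 'bedaa')
  5 → (10, 'beefbedaa')
  6 → (5, 'bfefdbeefbedaa')
  7 → (16, 'daa')
  8 → (1, 'daebbfefdbeefbedaa')
  9 → (9, 'dbeefbedaa')
  10 → (3, 'ebbfefdbeefbedaa')
  11 → (15, 'edaa')
  12 → (11, 'eefbedaa')
  13 → (12, 'efbedaa')
  14 → (7, 'efdbeefbedaa')
  15 → (13, 'fbedaa')
  16 → (0, 'fdaebbfefdbeefbedaa')
  17 → (8, 'fdbeefbedaa')
  18 → (6, 'fefdbeefbedaa')

SA = [18, 17, 2, 4, 14, 10, 5, 16, 1, 9, 3, 15, 11, 12, 7, 13, 0, 8, 6]
[i] adj suffixes → lcp
  [1] 18/17 → 1 ('a')
  [2] 17/2 → 1 ('a')
  [3] 2/4 → 0 ('')
  [4] 4/14 → 1 ('b')
  [5] 14/10 → 2 ('be')
  [6] 10/5 → 1 ('b')
  [7] 5/16 → 0 ('')
  [8] 16/1 → 2 ('da')
  [9] 1/9 → 1 ('d')
  [10] 9/3 → 0 ('')
  [11] 3/15 → 1 ('e')
  [12] 15/11 → 1 ('e')
  [13] 11/12 → 1 ('e')
  [14] 12/7 → 2 ('ef')
  [15] 7/13 → 0 ('')
  [16] 13/0 → 1 ('f')
  [17] 0/8 → 2 ('fd')
  [18] 8/6 → 1 ('f')

[0, 1, 1, 0, 1, 2, 1, 0, 2, 1, 0, 1, 1, 1, 2, 0, 1, 2, 1]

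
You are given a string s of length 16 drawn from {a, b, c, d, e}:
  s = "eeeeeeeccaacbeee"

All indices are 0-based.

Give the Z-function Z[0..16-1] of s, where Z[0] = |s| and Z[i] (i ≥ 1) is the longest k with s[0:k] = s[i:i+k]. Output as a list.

[16, 6, 5, 4, 3, 2, 1, 0, 0, 0, 0, 0, 0, 3, 2, 1]

Z[0]=16
i=1: fresh scan; Z[1]=6 grow→box=[1,7)
i=2: min(r-i=5, Z[1]=6)=5; Z[2]=5
i=3: min(r-i=4, Z[2]=5)=4; Z[3]=4
i=4: min(r-i=3, Z[3]=4)=3; Z[4]=3
i=5: min(r-i=2, Z[4]=3)=2; Z[5]=2
i=6: min(r-i=1, Z[5]=2)=1; Z[6]=1
i=7: fresh scan; Z[7]=0
i=8: fresh scan; Z[8]=0
i=9: fresh scan; Z[9]=0
i=10: fresh scan; Z[10]=0
i=11: fresh scan; Z[11]=0
i=12: fresh scan; Z[12]=0
i=13: fresh scan; Z[13]=3 grow→box=[13,16)
i=14: min(r-i=2, Z[1]=6)=2; Z[14]=2
i=15: min(r-i=1, Z[2]=5)=1; Z[15]=1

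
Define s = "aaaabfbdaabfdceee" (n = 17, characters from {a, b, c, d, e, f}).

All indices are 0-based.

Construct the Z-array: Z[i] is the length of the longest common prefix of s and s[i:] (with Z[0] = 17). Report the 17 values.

Z[0]=17
i=1: outside box; Z[1]=3 extend→box=[1,4)
i=2: min(r-i=2, Z[1]=3)=2; Z[2]=2
i=3: min(r-i=1, Z[2]=2)=1; Z[3]=1
i=4: outside box; Z[4]=0
i=5: outside box; Z[5]=0
i=6: outside box; Z[6]=0
i=7: outside box; Z[7]=0
i=8: outside box; Z[8]=2 extend→box=[8,10)
i=9: min(r-i=1, Z[1]=3)=1; Z[9]=1
i=10: outside box; Z[10]=0
i=11: outside box; Z[11]=0
i=12: outside box; Z[12]=0
i=13: outside box; Z[13]=0
i=14: outside box; Z[14]=0
i=15: outside box; Z[15]=0
i=16: outside box; Z[16]=0

[17, 3, 2, 1, 0, 0, 0, 0, 2, 1, 0, 0, 0, 0, 0, 0, 0]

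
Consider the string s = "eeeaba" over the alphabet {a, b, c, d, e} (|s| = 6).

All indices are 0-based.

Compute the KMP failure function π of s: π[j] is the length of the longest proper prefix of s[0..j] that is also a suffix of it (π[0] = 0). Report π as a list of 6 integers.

[0, 1, 2, 0, 0, 0]

π[0] = 0
j=1 s[j]='e': π[1]=1 (border 'e')
j=2 s[j]='e': π[2]=2 (border 'ee')
j=3 s[j]='a': k: 2→1→0; π[3]=0 (border '')
j=4 s[j]='b': π[4]=0 (border '')
j=5 s[j]='a': π[5]=0 (border '')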